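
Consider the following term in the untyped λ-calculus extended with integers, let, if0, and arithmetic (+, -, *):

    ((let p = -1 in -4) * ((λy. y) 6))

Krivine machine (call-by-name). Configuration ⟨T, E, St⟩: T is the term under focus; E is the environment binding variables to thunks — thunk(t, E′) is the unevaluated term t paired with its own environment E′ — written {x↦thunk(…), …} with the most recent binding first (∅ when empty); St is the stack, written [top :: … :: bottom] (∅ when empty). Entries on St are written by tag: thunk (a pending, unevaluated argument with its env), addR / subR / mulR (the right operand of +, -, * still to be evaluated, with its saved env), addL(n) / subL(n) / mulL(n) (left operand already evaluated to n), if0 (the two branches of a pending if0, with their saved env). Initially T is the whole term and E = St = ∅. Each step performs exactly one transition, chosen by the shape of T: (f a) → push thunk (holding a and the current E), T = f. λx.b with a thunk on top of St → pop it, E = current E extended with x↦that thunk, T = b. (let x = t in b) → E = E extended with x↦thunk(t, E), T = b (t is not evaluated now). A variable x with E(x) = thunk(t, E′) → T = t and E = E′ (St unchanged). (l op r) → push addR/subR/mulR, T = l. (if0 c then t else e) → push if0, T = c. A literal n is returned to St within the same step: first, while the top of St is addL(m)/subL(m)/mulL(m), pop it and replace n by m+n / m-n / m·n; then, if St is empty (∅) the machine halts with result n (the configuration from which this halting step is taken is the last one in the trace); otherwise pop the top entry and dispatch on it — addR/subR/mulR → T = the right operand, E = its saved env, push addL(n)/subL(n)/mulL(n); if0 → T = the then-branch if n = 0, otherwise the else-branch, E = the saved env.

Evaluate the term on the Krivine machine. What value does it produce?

0. ⟨T=((let p = -1 in -4) * ((λy. y) 6)); E=∅; St=∅⟩
1. ⟨T=(let p = -1 in -4); E=∅; St=[mulR]⟩
2. ⟨T=-4; E={p↦thunk(-1, ∅)}; St=[mulR]⟩
3. ⟨T=((λy. y) 6); E=∅; St=[mulL(-4)]⟩
4. ⟨T=(λy. y); E=∅; St=[thunk :: mulL(-4)]⟩
5. ⟨T=y; E={y↦thunk(6, ∅)}; St=[mulL(-4)]⟩
6. ⟨T=6; E=∅; St=[mulL(-4)]⟩
→ final value -24

Answer: -24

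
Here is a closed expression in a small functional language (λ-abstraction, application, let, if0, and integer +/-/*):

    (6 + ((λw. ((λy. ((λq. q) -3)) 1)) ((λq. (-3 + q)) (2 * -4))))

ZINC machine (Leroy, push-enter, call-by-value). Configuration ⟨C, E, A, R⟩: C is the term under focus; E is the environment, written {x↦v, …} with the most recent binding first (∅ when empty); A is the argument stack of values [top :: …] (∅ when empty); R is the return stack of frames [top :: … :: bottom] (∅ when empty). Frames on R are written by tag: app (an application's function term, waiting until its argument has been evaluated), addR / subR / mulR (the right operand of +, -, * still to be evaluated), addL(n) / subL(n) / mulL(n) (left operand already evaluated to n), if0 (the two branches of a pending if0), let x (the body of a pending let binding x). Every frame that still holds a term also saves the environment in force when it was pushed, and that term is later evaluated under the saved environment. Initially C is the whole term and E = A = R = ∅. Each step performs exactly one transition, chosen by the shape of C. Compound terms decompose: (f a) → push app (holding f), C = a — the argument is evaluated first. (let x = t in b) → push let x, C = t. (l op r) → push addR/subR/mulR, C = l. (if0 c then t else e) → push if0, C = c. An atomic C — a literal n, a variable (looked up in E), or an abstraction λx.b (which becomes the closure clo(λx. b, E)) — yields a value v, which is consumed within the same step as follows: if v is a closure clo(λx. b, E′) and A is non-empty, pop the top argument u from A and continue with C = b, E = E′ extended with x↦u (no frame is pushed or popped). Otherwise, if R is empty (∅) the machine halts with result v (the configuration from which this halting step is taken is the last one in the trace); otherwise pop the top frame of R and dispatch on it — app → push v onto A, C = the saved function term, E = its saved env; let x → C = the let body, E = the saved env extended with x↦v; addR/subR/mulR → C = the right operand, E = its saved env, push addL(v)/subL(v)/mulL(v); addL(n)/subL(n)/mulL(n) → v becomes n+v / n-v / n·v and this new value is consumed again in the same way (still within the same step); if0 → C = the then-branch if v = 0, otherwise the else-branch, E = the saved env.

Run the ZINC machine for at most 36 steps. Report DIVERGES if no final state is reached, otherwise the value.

Answer: 3

Derivation:
[0] ⟨C=(6 + ((λw. ((λy. ((λq. q) -3)) 1)) ((λq. (-3 + q)) (2 * -4)))); E=∅; A=∅; R=∅⟩
[1] ⟨C=6; E=∅; A=∅; R=[addR]⟩
[2] ⟨C=((λw. ((λy. ((λq. q) -3)) 1)) ((λq. (-3 + q)) (2 * -4))); E=∅; A=∅; R=[addL(6)]⟩
[3] ⟨C=((λq. (-3 + q)) (2 * -4)); E=∅; A=∅; R=[app :: addL(6)]⟩
[4] ⟨C=(2 * -4); E=∅; A=∅; R=[app :: app :: addL(6)]⟩
[5] ⟨C=2; E=∅; A=∅; R=[mulR :: app :: app :: addL(6)]⟩
[6] ⟨C=-4; E=∅; A=∅; R=[mulL(2) :: app :: app :: addL(6)]⟩
[7] ⟨C=(λq. (-3 + q)); E=∅; A=[-8]; R=[app :: addL(6)]⟩
[8] ⟨C=(-3 + q); E={q↦-8}; A=∅; R=[app :: addL(6)]⟩
[9] ⟨C=-3; E={q↦-8}; A=∅; R=[addR :: app :: addL(6)]⟩
[10] ⟨C=q; E={q↦-8}; A=∅; R=[addL(-3) :: app :: addL(6)]⟩
[11] ⟨C=(λw. ((λy. ((λq. q) -3)) 1)); E=∅; A=[-11]; R=[addL(6)]⟩
[12] ⟨C=((λy. ((λq. q) -3)) 1); E={w↦-11}; A=∅; R=[addL(6)]⟩
[13] ⟨C=1; E={w↦-11}; A=∅; R=[app :: addL(6)]⟩
[14] ⟨C=(λy. ((λq. q) -3)); E={w↦-11}; A=[1]; R=[addL(6)]⟩
[15] ⟨C=((λq. q) -3); E={y↦1, w↦-11}; A=∅; R=[addL(6)]⟩
[16] ⟨C=-3; E={y↦1, w↦-11}; A=∅; R=[app :: addL(6)]⟩
[17] ⟨C=(λq. q); E={y↦1, w↦-11}; A=[-3]; R=[addL(6)]⟩
[18] ⟨C=q; E={q↦-3, y↦1, w↦-11}; A=∅; R=[addL(6)]⟩
→ final value 3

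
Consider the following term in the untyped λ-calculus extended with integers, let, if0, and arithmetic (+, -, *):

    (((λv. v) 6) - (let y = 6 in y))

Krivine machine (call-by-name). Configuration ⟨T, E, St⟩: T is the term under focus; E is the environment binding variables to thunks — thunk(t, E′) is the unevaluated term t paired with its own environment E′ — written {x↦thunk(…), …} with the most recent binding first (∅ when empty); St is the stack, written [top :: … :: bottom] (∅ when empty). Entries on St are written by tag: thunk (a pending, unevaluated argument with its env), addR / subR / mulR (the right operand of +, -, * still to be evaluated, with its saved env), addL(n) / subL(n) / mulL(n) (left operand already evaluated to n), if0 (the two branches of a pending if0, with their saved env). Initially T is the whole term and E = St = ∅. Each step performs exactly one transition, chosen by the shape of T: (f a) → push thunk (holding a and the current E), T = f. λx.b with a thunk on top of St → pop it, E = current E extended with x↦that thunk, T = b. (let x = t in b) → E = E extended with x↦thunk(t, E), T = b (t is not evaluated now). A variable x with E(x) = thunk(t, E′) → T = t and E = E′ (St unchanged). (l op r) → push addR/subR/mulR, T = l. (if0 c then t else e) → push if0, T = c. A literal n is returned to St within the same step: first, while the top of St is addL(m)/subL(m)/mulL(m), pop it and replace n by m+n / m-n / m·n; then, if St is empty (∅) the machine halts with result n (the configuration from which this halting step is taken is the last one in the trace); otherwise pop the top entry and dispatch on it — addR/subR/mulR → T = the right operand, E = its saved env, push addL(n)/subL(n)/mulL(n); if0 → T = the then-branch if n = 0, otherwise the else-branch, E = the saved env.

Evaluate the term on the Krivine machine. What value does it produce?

Answer: 0

Derivation:
[0] <T=(((λv. v) 6) - (let y = 6 in y)), E=∅, St=∅>
[1] <T=((λv. v) 6), E=∅, St=[subR]>
[2] <T=(λv. v), E=∅, St=[thunk :: subR]>
[3] <T=v, E={v↦thunk(6, ∅)}, St=[subR]>
[4] <T=6, E=∅, St=[subR]>
[5] <T=(let y = 6 in y), E=∅, St=[subL(6)]>
[6] <T=y, E={y↦thunk(6, ∅)}, St=[subL(6)]>
[7] <T=6, E=∅, St=[subL(6)]>
→ final value 0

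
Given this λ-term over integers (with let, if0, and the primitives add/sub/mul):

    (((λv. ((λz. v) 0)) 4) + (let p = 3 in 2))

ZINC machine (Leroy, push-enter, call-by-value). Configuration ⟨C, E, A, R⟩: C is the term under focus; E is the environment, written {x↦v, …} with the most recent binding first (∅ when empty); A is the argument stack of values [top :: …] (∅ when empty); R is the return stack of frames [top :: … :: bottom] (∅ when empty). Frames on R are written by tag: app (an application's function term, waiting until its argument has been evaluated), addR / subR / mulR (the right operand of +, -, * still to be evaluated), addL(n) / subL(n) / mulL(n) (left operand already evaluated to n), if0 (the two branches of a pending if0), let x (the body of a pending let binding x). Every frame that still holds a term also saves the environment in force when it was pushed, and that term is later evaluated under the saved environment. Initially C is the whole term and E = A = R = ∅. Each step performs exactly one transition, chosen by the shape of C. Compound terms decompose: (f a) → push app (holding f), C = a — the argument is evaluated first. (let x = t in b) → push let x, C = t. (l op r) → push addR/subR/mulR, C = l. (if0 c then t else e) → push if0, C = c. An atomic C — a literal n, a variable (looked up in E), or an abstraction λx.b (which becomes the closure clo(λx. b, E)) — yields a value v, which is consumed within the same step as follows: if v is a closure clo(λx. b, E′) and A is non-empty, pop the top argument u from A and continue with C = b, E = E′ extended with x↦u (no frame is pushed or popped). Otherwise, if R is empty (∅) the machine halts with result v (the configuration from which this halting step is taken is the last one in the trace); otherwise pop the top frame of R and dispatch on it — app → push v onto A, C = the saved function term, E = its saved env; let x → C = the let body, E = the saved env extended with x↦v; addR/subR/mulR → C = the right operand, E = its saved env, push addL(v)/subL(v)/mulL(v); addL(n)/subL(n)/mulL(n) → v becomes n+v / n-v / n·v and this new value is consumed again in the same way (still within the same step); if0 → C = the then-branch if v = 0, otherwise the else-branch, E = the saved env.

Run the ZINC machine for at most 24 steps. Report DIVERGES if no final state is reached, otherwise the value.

t=0: [C=(((λv. ((λz. v) 0)) 4) + (let p = 3 in 2)) | E=∅ | A=∅ | R=∅]
t=1: [C=((λv. ((λz. v) 0)) 4) | E=∅ | A=∅ | R=[addR]]
t=2: [C=4 | E=∅ | A=∅ | R=[app :: addR]]
t=3: [C=(λv. ((λz. v) 0)) | E=∅ | A=[4] | R=[addR]]
t=4: [C=((λz. v) 0) | E={v↦4} | A=∅ | R=[addR]]
t=5: [C=0 | E={v↦4} | A=∅ | R=[app :: addR]]
t=6: [C=(λz. v) | E={v↦4} | A=[0] | R=[addR]]
t=7: [C=v | E={z↦0, v↦4} | A=∅ | R=[addR]]
t=8: [C=(let p = 3 in 2) | E=∅ | A=∅ | R=[addL(4)]]
t=9: [C=3 | E=∅ | A=∅ | R=[let p :: addL(4)]]
t=10: [C=2 | E={p↦3} | A=∅ | R=[addL(4)]]
→ final value 6

Answer: 6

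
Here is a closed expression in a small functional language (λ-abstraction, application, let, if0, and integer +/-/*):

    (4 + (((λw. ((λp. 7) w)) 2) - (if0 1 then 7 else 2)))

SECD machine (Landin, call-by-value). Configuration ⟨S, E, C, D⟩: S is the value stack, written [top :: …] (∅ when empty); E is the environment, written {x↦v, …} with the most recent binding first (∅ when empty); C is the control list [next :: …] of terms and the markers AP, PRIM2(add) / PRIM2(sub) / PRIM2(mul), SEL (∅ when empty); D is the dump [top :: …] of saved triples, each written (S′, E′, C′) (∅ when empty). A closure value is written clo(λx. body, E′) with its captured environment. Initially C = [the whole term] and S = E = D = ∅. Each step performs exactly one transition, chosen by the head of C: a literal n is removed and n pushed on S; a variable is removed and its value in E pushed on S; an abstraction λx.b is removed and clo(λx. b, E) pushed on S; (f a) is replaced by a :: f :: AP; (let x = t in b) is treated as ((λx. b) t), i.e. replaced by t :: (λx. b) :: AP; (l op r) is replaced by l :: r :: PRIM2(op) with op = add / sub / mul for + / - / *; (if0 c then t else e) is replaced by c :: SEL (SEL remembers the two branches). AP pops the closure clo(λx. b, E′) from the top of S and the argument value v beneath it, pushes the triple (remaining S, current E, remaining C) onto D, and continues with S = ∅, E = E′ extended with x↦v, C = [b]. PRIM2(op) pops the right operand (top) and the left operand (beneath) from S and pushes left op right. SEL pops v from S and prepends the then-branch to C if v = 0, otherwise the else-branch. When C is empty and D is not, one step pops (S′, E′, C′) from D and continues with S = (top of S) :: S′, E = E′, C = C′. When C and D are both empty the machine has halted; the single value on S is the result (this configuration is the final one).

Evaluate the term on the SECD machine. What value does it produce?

Answer: 9

Derivation:
step 0: <S=∅, E=∅, C=[(4 + (((λw. ((λp. 7) w)) 2) - (if0 1 then 7 else 2)))], D=∅>
step 1: <S=∅, E=∅, C=[4 :: (((λw. ((λp. 7) w)) 2) - (if0 1 then 7 else 2)) :: PRIM2(add)], D=∅>
step 2: <S=[4], E=∅, C=[(((λw. ((λp. 7) w)) 2) - (if0 1 then 7 else 2)) :: PRIM2(add)], D=∅>
step 3: <S=[4], E=∅, C=[((λw. ((λp. 7) w)) 2) :: (if0 1 then 7 else 2) :: PRIM2(sub) :: PRIM2(add)], D=∅>
step 4: <S=[4], E=∅, C=[2 :: (λw. ((λp. 7) w)) :: AP :: (if0 1 then 7 else 2) :: PRIM2(sub) :: PRIM2(add)], D=∅>
step 5: <S=[2 :: 4], E=∅, C=[(λw. ((λp. 7) w)) :: AP :: (if0 1 then 7 else 2) :: PRIM2(sub) :: PRIM2(add)], D=∅>
step 6: <S=[clo(λw. ((λp. 7) w), ∅) :: 2 :: 4], E=∅, C=[AP :: (if0 1 then 7 else 2) :: PRIM2(sub) :: PRIM2(add)], D=∅>
step 7: <S=∅, E={w↦2}, C=[((λp. 7) w)], D=[([4], ∅, [(if0 1 then 7 else 2) :: PRIM2(sub) :: PRIM2(add)])]>
step 8: <S=∅, E={w↦2}, C=[w :: (λp. 7) :: AP], D=[([4], ∅, [(if0 1 then 7 else 2) :: PRIM2(sub) :: PRIM2(add)])]>
step 9: <S=[2], E={w↦2}, C=[(λp. 7) :: AP], D=[([4], ∅, [(if0 1 then 7 else 2) :: PRIM2(sub) :: PRIM2(add)])]>
step 10: <S=[clo(λp. 7, {w↦2}) :: 2], E={w↦2}, C=[AP], D=[([4], ∅, [(if0 1 then 7 else 2) :: PRIM2(sub) :: PRIM2(add)])]>
step 11: <S=∅, E={p↦2, w↦2}, C=[7], D=[(∅, {w↦2}, ∅) :: ([4], ∅, [(if0 1 then 7 else 2) :: PRIM2(sub) :: PRIM2(add)])]>
step 12: <S=[7], E={p↦2, w↦2}, C=∅, D=[(∅, {w↦2}, ∅) :: ([4], ∅, [(if0 1 then 7 else 2) :: PRIM2(sub) :: PRIM2(add)])]>
step 13: <S=[7], E={w↦2}, C=∅, D=[([4], ∅, [(if0 1 then 7 else 2) :: PRIM2(sub) :: PRIM2(add)])]>
step 14: <S=[7 :: 4], E=∅, C=[(if0 1 then 7 else 2) :: PRIM2(sub) :: PRIM2(add)], D=∅>
step 15: <S=[7 :: 4], E=∅, C=[1 :: SEL :: PRIM2(sub) :: PRIM2(add)], D=∅>
step 16: <S=[1 :: 7 :: 4], E=∅, C=[SEL :: PRIM2(sub) :: PRIM2(add)], D=∅>
step 17: <S=[7 :: 4], E=∅, C=[2 :: PRIM2(sub) :: PRIM2(add)], D=∅>
step 18: <S=[2 :: 7 :: 4], E=∅, C=[PRIM2(sub) :: PRIM2(add)], D=∅>
step 19: <S=[5 :: 4], E=∅, C=[PRIM2(add)], D=∅>
step 20: <S=[9], E=∅, C=∅, D=∅>
→ final value 9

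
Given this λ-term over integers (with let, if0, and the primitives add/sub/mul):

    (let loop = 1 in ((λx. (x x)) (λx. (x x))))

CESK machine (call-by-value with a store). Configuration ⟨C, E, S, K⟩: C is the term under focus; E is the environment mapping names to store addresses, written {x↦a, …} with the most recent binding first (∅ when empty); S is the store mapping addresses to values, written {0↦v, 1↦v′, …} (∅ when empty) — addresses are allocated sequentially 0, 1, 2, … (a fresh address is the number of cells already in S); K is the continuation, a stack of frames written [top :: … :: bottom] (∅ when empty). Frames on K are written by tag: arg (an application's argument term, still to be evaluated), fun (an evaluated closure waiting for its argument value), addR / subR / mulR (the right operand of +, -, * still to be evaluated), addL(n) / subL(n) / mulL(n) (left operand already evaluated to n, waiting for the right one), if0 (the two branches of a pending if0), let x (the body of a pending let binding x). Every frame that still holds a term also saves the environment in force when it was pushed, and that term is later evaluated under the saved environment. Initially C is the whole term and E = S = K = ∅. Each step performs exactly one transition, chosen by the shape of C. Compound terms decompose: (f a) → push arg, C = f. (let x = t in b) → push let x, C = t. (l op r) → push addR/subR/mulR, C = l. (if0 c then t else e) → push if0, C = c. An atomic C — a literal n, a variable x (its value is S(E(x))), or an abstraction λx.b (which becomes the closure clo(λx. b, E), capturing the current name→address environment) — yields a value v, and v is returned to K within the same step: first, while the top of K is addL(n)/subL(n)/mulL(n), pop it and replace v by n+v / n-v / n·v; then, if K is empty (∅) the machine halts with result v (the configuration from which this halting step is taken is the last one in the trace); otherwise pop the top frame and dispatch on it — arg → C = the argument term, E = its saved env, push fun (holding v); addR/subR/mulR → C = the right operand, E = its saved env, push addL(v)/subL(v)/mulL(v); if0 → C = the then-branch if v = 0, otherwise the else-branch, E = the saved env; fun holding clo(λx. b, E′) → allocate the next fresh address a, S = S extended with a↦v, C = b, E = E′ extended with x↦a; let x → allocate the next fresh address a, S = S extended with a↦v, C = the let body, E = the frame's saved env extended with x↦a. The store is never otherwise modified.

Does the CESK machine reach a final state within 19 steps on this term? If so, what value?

0. ⟨C=(let loop = 1 in ((λx. (x x)) (λx. (x x)))); E=∅; S=∅; K=∅⟩
1. ⟨C=1; E=∅; S=∅; K=[let loop]⟩
2. ⟨C=((λx. (x x)) (λx. (x x))); E={loop↦0}; S={0↦1}; K=∅⟩
3. ⟨C=(λx. (x x)); E={loop↦0}; S={0↦1}; K=[arg]⟩
4. ⟨C=(λx. (x x)); E={loop↦0}; S={0↦1}; K=[fun]⟩
5. ⟨C=(x x); E={x↦1, loop↦0}; S={0↦1, 1↦clo(λx. (x x), {loop↦0})}; K=∅⟩
6. ⟨C=x; E={x↦1, loop↦0}; S={0↦1, 1↦clo(λx. (x x), {loop↦0})}; K=[arg]⟩
7. ⟨C=x; E={x↦1, loop↦0}; S={0↦1, 1↦clo(λx. (x x), {loop↦0})}; K=[fun]⟩
8. ⟨C=(x x); E={x↦2, loop↦0}; S={0↦1, 1↦clo(λx. (x x), {loop↦0}), 2↦clo(λx. (x x), {loop↦0})}; K=∅⟩
9. ⟨C=x; E={x↦2, loop↦0}; S={0↦1, 1↦clo(λx. (x x), {loop↦0}), 2↦clo(λx. (x x), {loop↦0})}; K=[arg]⟩
10. ⟨C=x; E={x↦2, loop↦0}; S={0↦1, 1↦clo(λx. (x x), {loop↦0}), 2↦clo(λx. (x x), {loop↦0})}; K=[fun]⟩
11. ⟨C=(x x); E={x↦3, loop↦0}; S={0↦1, 1↦clo(λx. (x x), {loop↦0}), 2↦clo(λx. (x x), {loop↦0}), 3↦clo(λx. (x x), {loop↦0})}; K=∅⟩
12. ⟨C=x; E={x↦3, loop↦0}; S={0↦1, 1↦clo(λx. (x x), {loop↦0}), 2↦clo(λx. (x x), {loop↦0}), 3↦clo(λx. (x x), {loop↦0})}; K=[arg]⟩
13. ⟨C=x; E={x↦3, loop↦0}; S={0↦1, 1↦clo(λx. (x x), {loop↦0}), 2↦clo(λx. (x x), {loop↦0}), 3↦clo(λx. (x x), {loop↦0})}; K=[fun]⟩
14. ⟨C=(x x); E={x↦4, loop↦0}; S={0↦1, 1↦clo(λx. (x x), {loop↦0}), 2↦clo(λx. (x x), {loop↦0}), 3↦clo(λx. (x x), {loop↦0}), 4↦clo(λx. (x x), {loop↦0})}; K=∅⟩
15. ⟨C=x; E={x↦4, loop↦0}; S={0↦1, 1↦clo(λx. (x x), {loop↦0}), 2↦clo(λx. (x x), {loop↦0}), 3↦clo(λx. (x x), {loop↦0}), 4↦clo(λx. (x x), {loop↦0})}; K=[arg]⟩
16. ⟨C=x; E={x↦4, loop↦0}; S={0↦1, 1↦clo(λx. (x x), {loop↦0}), 2↦clo(λx. (x x), {loop↦0}), 3↦clo(λx. (x x), {loop↦0}), 4↦clo(λx. (x x), {loop↦0})}; K=[fun]⟩
17. ⟨C=(x x); E={x↦5, loop↦0}; S={0↦1, 1↦clo(λx. (x x), {loop↦0}), 2↦clo(λx. (x x), {loop↦0}), 3↦clo(λx. (x x), {loop↦0}), 4↦clo(λx. (x x), {loop↦0}), 5↦clo(λx. (x x), {loop↦0})}; K=∅⟩
18. ⟨C=x; E={x↦5, loop↦0}; S={0↦1, 1↦clo(λx. (x x), {loop↦0}), 2↦clo(λx. (x x), {loop↦0}), 3↦clo(λx. (x x), {loop↦0}), 4↦clo(λx. (x x), {loop↦0}), 5↦clo(λx. (x x), {loop↦0})}; K=[arg]⟩
19. ⟨C=x; E={x↦5, loop↦0}; S={0↦1, 1↦clo(λx. (x x), {loop↦0}), 2↦clo(λx. (x x), {loop↦0}), 3↦clo(λx. (x x), {loop↦0}), 4↦clo(λx. (x x), {loop↦0}), 5↦clo(λx. (x x), {loop↦0})}; K=[fun]⟩
→ 19 transitions taken and the configuration is still not final: no result within 19 steps

Answer: DIVERGES (no final state within 19 steps)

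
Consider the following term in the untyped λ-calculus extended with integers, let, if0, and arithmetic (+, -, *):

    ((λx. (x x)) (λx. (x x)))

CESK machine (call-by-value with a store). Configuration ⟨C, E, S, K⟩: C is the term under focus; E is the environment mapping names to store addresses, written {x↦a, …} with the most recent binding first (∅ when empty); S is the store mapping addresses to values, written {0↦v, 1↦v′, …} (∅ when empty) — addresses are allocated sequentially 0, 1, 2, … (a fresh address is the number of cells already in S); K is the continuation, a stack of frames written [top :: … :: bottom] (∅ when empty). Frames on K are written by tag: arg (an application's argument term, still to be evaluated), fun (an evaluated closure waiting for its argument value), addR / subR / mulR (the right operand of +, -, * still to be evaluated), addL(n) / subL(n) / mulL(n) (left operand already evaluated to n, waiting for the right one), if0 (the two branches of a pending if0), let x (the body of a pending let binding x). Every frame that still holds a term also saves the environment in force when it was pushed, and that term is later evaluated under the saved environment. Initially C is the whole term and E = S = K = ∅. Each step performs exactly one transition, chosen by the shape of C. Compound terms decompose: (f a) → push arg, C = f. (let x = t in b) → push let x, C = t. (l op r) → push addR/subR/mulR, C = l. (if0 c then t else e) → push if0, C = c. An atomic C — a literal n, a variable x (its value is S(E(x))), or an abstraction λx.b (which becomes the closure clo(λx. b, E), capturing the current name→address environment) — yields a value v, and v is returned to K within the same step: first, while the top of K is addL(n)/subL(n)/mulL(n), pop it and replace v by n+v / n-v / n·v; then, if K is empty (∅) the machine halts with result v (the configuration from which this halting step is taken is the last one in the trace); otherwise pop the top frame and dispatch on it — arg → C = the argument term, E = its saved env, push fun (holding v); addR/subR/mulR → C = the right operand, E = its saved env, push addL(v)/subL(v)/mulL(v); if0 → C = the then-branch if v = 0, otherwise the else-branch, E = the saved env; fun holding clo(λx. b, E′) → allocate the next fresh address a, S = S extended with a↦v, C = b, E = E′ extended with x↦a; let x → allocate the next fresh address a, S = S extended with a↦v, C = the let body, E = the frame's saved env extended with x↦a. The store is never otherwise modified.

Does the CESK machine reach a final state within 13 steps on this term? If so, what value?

step 0: ⟨C=((λx. (x x)) (λx. (x x))); E=∅; S=∅; K=∅⟩
step 1: ⟨C=(λx. (x x)); E=∅; S=∅; K=[arg]⟩
step 2: ⟨C=(λx. (x x)); E=∅; S=∅; K=[fun]⟩
step 3: ⟨C=(x x); E={x↦0}; S={0↦clo(λx. (x x), ∅)}; K=∅⟩
step 4: ⟨C=x; E={x↦0}; S={0↦clo(λx. (x x), ∅)}; K=[arg]⟩
step 5: ⟨C=x; E={x↦0}; S={0↦clo(λx. (x x), ∅)}; K=[fun]⟩
step 6: ⟨C=(x x); E={x↦1}; S={0↦clo(λx. (x x), ∅), 1↦clo(λx. (x x), ∅)}; K=∅⟩
step 7: ⟨C=x; E={x↦1}; S={0↦clo(λx. (x x), ∅), 1↦clo(λx. (x x), ∅)}; K=[arg]⟩
step 8: ⟨C=x; E={x↦1}; S={0↦clo(λx. (x x), ∅), 1↦clo(λx. (x x), ∅)}; K=[fun]⟩
step 9: ⟨C=(x x); E={x↦2}; S={0↦clo(λx. (x x), ∅), 1↦clo(λx. (x x), ∅), 2↦clo(λx. (x x), ∅)}; K=∅⟩
step 10: ⟨C=x; E={x↦2}; S={0↦clo(λx. (x x), ∅), 1↦clo(λx. (x x), ∅), 2↦clo(λx. (x x), ∅)}; K=[arg]⟩
step 11: ⟨C=x; E={x↦2}; S={0↦clo(λx. (x x), ∅), 1↦clo(λx. (x x), ∅), 2↦clo(λx. (x x), ∅)}; K=[fun]⟩
step 12: ⟨C=(x x); E={x↦3}; S={0↦clo(λx. (x x), ∅), 1↦clo(λx. (x x), ∅), 2↦clo(λx. (x x), ∅), 3↦clo(λx. (x x), ∅)}; K=∅⟩
step 13: ⟨C=x; E={x↦3}; S={0↦clo(λx. (x x), ∅), 1↦clo(λx. (x x), ∅), 2↦clo(λx. (x x), ∅), 3↦clo(λx. (x x), ∅)}; K=[arg]⟩
→ 13 transitions taken and the configuration is still not final: no result within 13 steps

Answer: DIVERGES (no final state within 13 steps)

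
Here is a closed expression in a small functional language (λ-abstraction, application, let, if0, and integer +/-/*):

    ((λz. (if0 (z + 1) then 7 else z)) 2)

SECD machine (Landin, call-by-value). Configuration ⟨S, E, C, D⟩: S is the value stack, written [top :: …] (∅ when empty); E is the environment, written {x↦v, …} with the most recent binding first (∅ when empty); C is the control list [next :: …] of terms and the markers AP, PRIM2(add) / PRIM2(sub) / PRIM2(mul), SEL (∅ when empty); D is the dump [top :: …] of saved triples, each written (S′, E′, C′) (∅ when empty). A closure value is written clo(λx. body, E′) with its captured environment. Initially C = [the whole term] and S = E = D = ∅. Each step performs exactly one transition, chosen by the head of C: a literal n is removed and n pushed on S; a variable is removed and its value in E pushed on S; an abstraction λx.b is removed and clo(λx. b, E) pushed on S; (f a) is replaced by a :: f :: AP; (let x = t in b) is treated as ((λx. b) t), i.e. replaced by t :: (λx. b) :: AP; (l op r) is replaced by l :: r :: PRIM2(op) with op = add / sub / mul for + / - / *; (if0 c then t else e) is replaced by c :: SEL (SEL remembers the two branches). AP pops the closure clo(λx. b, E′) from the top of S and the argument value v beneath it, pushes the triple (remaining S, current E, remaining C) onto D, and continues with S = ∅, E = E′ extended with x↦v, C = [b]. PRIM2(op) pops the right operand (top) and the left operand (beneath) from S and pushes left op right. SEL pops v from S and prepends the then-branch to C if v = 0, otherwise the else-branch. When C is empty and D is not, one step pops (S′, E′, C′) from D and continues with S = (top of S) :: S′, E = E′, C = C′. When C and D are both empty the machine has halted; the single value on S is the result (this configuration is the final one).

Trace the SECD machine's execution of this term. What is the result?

t=0: ⟨S=∅; E=∅; C=[((λz. (if0 (z + 1) then 7 else z)) 2)]; D=∅⟩
t=1: ⟨S=∅; E=∅; C=[2 :: (λz. (if0 (z + 1) then 7 else z)) :: AP]; D=∅⟩
t=2: ⟨S=[2]; E=∅; C=[(λz. (if0 (z + 1) then 7 else z)) :: AP]; D=∅⟩
t=3: ⟨S=[clo(λz. (if0 (z + 1) then 7 else z), ∅) :: 2]; E=∅; C=[AP]; D=∅⟩
t=4: ⟨S=∅; E={z↦2}; C=[(if0 (z + 1) then 7 else z)]; D=[(∅, ∅, ∅)]⟩
t=5: ⟨S=∅; E={z↦2}; C=[(z + 1) :: SEL]; D=[(∅, ∅, ∅)]⟩
t=6: ⟨S=∅; E={z↦2}; C=[z :: 1 :: PRIM2(add) :: SEL]; D=[(∅, ∅, ∅)]⟩
t=7: ⟨S=[2]; E={z↦2}; C=[1 :: PRIM2(add) :: SEL]; D=[(∅, ∅, ∅)]⟩
t=8: ⟨S=[1 :: 2]; E={z↦2}; C=[PRIM2(add) :: SEL]; D=[(∅, ∅, ∅)]⟩
t=9: ⟨S=[3]; E={z↦2}; C=[SEL]; D=[(∅, ∅, ∅)]⟩
t=10: ⟨S=∅; E={z↦2}; C=[z]; D=[(∅, ∅, ∅)]⟩
t=11: ⟨S=[2]; E={z↦2}; C=∅; D=[(∅, ∅, ∅)]⟩
t=12: ⟨S=[2]; E=∅; C=∅; D=∅⟩
→ final value 2

Answer: 2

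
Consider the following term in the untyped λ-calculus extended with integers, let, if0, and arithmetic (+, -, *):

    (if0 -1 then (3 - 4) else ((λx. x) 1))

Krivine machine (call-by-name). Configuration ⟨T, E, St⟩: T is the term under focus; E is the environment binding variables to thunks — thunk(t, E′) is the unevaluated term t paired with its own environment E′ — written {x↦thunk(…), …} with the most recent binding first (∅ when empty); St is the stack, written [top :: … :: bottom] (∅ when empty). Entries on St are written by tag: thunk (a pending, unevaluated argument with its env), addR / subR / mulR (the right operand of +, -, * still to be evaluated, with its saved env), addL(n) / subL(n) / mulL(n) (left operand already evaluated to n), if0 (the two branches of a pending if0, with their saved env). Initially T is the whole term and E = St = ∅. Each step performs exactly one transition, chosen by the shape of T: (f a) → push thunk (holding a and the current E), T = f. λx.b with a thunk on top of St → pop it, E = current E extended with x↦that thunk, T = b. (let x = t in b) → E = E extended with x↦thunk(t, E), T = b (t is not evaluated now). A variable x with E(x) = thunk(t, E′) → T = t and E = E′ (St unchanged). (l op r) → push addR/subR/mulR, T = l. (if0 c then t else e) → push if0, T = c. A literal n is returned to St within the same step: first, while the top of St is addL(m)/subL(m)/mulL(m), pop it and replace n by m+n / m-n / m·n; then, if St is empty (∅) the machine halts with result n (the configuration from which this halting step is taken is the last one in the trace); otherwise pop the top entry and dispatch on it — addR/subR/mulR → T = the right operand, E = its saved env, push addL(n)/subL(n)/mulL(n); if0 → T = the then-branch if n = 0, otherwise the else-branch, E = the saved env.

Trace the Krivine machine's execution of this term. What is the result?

Answer: 1

Derivation:
[0] <T=(if0 -1 then (3 - 4) else ((λx. x) 1)), E=∅, St=∅>
[1] <T=-1, E=∅, St=[if0]>
[2] <T=((λx. x) 1), E=∅, St=∅>
[3] <T=(λx. x), E=∅, St=[thunk]>
[4] <T=x, E={x↦thunk(1, ∅)}, St=∅>
[5] <T=1, E=∅, St=∅>
→ final value 1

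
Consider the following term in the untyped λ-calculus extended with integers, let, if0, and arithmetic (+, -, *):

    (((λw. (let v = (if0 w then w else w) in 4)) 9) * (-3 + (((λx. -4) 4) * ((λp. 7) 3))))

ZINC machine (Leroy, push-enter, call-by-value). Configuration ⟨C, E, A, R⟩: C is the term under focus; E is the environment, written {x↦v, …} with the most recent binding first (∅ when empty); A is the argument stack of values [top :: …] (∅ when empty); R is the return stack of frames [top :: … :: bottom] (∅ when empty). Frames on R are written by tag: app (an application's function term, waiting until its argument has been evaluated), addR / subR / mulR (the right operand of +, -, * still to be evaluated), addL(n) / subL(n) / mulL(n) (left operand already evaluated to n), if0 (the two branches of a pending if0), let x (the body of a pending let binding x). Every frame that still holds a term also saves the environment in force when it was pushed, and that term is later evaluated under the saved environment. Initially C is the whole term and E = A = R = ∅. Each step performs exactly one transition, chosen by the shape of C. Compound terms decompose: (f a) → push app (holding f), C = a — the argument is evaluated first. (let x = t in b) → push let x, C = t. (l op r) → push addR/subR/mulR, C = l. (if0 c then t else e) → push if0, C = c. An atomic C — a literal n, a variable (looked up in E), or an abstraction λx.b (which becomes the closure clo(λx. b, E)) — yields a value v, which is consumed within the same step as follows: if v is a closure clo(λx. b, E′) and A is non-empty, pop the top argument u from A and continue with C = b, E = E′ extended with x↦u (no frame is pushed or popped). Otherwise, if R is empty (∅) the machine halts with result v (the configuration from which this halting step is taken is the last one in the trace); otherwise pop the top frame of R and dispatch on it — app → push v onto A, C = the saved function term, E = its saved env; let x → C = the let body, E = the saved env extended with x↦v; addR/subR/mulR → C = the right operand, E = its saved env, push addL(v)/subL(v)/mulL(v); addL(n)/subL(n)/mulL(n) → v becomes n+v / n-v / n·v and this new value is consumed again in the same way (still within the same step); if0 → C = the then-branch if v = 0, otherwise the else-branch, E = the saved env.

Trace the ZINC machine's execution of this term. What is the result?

step 0: <C=(((λw. (let v = (if0 w then w else w) in 4)) 9) * (-3 + (((λx. -4) 4) * ((λp. 7) 3)))), E=∅, A=∅, R=∅>
step 1: <C=((λw. (let v = (if0 w then w else w) in 4)) 9), E=∅, A=∅, R=[mulR]>
step 2: <C=9, E=∅, A=∅, R=[app :: mulR]>
step 3: <C=(λw. (let v = (if0 w then w else w) in 4)), E=∅, A=[9], R=[mulR]>
step 4: <C=(let v = (if0 w then w else w) in 4), E={w↦9}, A=∅, R=[mulR]>
step 5: <C=(if0 w then w else w), E={w↦9}, A=∅, R=[let v :: mulR]>
step 6: <C=w, E={w↦9}, A=∅, R=[if0 :: let v :: mulR]>
step 7: <C=w, E={w↦9}, A=∅, R=[let v :: mulR]>
step 8: <C=4, E={v↦9, w↦9}, A=∅, R=[mulR]>
step 9: <C=(-3 + (((λx. -4) 4) * ((λp. 7) 3))), E=∅, A=∅, R=[mulL(4)]>
step 10: <C=-3, E=∅, A=∅, R=[addR :: mulL(4)]>
step 11: <C=(((λx. -4) 4) * ((λp. 7) 3)), E=∅, A=∅, R=[addL(-3) :: mulL(4)]>
step 12: <C=((λx. -4) 4), E=∅, A=∅, R=[mulR :: addL(-3) :: mulL(4)]>
step 13: <C=4, E=∅, A=∅, R=[app :: mulR :: addL(-3) :: mulL(4)]>
step 14: <C=(λx. -4), E=∅, A=[4], R=[mulR :: addL(-3) :: mulL(4)]>
step 15: <C=-4, E={x↦4}, A=∅, R=[mulR :: addL(-3) :: mulL(4)]>
step 16: <C=((λp. 7) 3), E=∅, A=∅, R=[mulL(-4) :: addL(-3) :: mulL(4)]>
step 17: <C=3, E=∅, A=∅, R=[app :: mulL(-4) :: addL(-3) :: mulL(4)]>
step 18: <C=(λp. 7), E=∅, A=[3], R=[mulL(-4) :: addL(-3) :: mulL(4)]>
step 19: <C=7, E={p↦3}, A=∅, R=[mulL(-4) :: addL(-3) :: mulL(4)]>
→ final value -124

Answer: -124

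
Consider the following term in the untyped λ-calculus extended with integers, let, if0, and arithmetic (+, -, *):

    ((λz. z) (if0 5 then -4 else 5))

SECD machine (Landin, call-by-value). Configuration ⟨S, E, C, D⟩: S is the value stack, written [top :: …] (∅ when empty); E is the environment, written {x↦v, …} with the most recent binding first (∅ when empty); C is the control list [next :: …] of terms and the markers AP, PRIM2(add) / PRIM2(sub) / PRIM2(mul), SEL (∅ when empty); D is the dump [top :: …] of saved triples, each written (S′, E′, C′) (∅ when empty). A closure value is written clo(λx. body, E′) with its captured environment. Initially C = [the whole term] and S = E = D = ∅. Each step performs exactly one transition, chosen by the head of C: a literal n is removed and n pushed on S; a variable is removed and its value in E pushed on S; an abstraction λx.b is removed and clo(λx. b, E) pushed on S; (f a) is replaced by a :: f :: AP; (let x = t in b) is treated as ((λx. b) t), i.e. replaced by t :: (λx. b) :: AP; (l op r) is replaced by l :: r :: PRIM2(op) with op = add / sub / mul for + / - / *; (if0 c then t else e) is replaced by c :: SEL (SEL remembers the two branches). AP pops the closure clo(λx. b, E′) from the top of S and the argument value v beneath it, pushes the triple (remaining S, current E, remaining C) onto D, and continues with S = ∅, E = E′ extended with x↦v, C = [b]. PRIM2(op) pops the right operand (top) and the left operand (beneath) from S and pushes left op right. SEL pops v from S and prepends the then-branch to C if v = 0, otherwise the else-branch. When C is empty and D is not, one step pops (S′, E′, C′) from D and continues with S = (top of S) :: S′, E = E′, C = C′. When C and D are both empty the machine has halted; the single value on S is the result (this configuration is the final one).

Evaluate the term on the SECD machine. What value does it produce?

Answer: 5

Derivation:
0. ⟨S=∅; E=∅; C=[((λz. z) (if0 5 then -4 else 5))]; D=∅⟩
1. ⟨S=∅; E=∅; C=[(if0 5 then -4 else 5) :: (λz. z) :: AP]; D=∅⟩
2. ⟨S=∅; E=∅; C=[5 :: SEL :: (λz. z) :: AP]; D=∅⟩
3. ⟨S=[5]; E=∅; C=[SEL :: (λz. z) :: AP]; D=∅⟩
4. ⟨S=∅; E=∅; C=[5 :: (λz. z) :: AP]; D=∅⟩
5. ⟨S=[5]; E=∅; C=[(λz. z) :: AP]; D=∅⟩
6. ⟨S=[clo(λz. z, ∅) :: 5]; E=∅; C=[AP]; D=∅⟩
7. ⟨S=∅; E={z↦5}; C=[z]; D=[(∅, ∅, ∅)]⟩
8. ⟨S=[5]; E={z↦5}; C=∅; D=[(∅, ∅, ∅)]⟩
9. ⟨S=[5]; E=∅; C=∅; D=∅⟩
→ final value 5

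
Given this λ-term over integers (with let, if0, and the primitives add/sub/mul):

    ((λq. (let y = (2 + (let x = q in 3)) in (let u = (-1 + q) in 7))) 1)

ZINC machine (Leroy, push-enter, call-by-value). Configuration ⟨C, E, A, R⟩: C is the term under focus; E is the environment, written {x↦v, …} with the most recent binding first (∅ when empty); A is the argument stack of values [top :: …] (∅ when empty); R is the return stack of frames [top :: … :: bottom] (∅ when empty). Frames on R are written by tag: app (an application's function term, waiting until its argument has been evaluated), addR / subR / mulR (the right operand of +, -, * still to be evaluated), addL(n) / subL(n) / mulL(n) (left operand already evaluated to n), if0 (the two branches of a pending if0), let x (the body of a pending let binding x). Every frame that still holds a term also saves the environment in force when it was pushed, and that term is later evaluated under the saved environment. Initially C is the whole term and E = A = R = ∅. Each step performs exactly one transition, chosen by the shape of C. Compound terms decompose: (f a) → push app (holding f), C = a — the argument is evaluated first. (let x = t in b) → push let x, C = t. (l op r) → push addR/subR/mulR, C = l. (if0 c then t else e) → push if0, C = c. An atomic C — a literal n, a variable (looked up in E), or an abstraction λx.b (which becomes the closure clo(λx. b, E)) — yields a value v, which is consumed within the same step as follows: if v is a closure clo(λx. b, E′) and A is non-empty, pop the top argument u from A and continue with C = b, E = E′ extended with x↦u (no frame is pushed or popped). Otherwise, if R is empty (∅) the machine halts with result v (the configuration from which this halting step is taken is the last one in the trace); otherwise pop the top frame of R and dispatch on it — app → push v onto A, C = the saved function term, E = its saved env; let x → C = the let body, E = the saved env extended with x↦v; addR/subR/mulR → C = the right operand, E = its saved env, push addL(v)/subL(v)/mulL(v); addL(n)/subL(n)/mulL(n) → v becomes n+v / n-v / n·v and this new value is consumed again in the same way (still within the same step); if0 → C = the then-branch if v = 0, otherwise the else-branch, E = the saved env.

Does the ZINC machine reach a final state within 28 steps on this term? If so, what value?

Answer: 7

Execution trace:
[0] <C=((λq. (let y = (2 + (let x = q in 3)) in (let u = (-1 + q) in 7))) 1), E=∅, A=∅, R=∅>
[1] <C=1, E=∅, A=∅, R=[app]>
[2] <C=(λq. (let y = (2 + (let x = q in 3)) in (let u = (-1 + q) in 7))), E=∅, A=[1], R=∅>
[3] <C=(let y = (2 + (let x = q in 3)) in (let u = (-1 + q) in 7)), E={q↦1}, A=∅, R=∅>
[4] <C=(2 + (let x = q in 3)), E={q↦1}, A=∅, R=[let y]>
[5] <C=2, E={q↦1}, A=∅, R=[addR :: let y]>
[6] <C=(let x = q in 3), E={q↦1}, A=∅, R=[addL(2) :: let y]>
[7] <C=q, E={q↦1}, A=∅, R=[let x :: addL(2) :: let y]>
[8] <C=3, E={x↦1, q↦1}, A=∅, R=[addL(2) :: let y]>
[9] <C=(let u = (-1 + q) in 7), E={y↦5, q↦1}, A=∅, R=∅>
[10] <C=(-1 + q), E={y↦5, q↦1}, A=∅, R=[let u]>
[11] <C=-1, E={y↦5, q↦1}, A=∅, R=[addR :: let u]>
[12] <C=q, E={y↦5, q↦1}, A=∅, R=[addL(-1) :: let u]>
[13] <C=7, E={u↦0, y↦5, q↦1}, A=∅, R=∅>
→ final value 7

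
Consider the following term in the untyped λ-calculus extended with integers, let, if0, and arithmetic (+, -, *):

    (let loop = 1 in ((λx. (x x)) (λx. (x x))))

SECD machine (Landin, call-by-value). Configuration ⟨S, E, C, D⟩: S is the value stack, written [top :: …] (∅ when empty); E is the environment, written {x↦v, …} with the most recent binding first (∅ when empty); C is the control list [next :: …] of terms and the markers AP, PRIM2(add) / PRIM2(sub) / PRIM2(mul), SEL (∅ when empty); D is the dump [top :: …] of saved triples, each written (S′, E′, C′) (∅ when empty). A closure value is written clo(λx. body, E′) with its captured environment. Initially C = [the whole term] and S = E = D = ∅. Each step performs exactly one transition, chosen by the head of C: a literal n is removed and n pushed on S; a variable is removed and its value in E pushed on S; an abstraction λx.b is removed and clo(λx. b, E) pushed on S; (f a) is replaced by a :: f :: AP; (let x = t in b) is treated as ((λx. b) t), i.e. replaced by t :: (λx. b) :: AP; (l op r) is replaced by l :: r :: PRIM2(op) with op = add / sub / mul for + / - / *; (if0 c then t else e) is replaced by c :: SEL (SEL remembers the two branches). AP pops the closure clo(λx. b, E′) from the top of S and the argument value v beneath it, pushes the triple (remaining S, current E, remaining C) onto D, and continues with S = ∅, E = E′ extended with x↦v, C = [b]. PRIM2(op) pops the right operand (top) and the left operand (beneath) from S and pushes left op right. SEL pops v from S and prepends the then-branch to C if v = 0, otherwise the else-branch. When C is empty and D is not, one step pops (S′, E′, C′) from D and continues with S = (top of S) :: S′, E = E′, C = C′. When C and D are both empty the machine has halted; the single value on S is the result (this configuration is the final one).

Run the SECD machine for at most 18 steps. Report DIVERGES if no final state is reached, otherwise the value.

Answer: DIVERGES (no final state within 18 steps)

Derivation:
step 0: [S=∅ | E=∅ | C=[(let loop = 1 in ((λx. (x x)) (λx. (x x))))] | D=∅]
step 1: [S=∅ | E=∅ | C=[1 :: (λloop. ((λx. (x x)) (λx. (x x)))) :: AP] | D=∅]
step 2: [S=[1] | E=∅ | C=[(λloop. ((λx. (x x)) (λx. (x x)))) :: AP] | D=∅]
step 3: [S=[clo(λloop. ((λx. (x x)) (λx. (x x))), ∅) :: 1] | E=∅ | C=[AP] | D=∅]
step 4: [S=∅ | E={loop↦1} | C=[((λx. (x x)) (λx. (x x)))] | D=[(∅, ∅, ∅)]]
step 5: [S=∅ | E={loop↦1} | C=[(λx. (x x)) :: (λx. (x x)) :: AP] | D=[(∅, ∅, ∅)]]
step 6: [S=[clo(λx. (x x), {loop↦1})] | E={loop↦1} | C=[(λx. (x x)) :: AP] | D=[(∅, ∅, ∅)]]
step 7: [S=[clo(λx. (x x), {loop↦1}) :: clo(λx. (x x), {loop↦1})] | E={loop↦1} | C=[AP] | D=[(∅, ∅, ∅)]]
step 8: [S=∅ | E={x↦clo(λx. (x x), {loop↦1}), loop↦1} | C=[(x x)] | D=[(∅, {loop↦1}, ∅) :: (∅, ∅, ∅)]]
step 9: [S=∅ | E={x↦clo(λx. (x x), {loop↦1}), loop↦1} | C=[x :: x :: AP] | D=[(∅, {loop↦1}, ∅) :: (∅, ∅, ∅)]]
step 10: [S=[clo(λx. (x x), {loop↦1})] | E={x↦clo(λx. (x x), {loop↦1}), loop↦1} | C=[x :: AP] | D=[(∅, {loop↦1}, ∅) :: (∅, ∅, ∅)]]
step 11: [S=[clo(λx. (x x), {loop↦1}) :: clo(λx. (x x), {loop↦1})] | E={x↦clo(λx. (x x), {loop↦1}), loop↦1} | C=[AP] | D=[(∅, {loop↦1}, ∅) :: (∅, ∅, ∅)]]
step 12: [S=∅ | E={x↦clo(λx. (x x), {loop↦1}), loop↦1} | C=[(x x)] | D=[(∅, {x↦clo(λx. (x x), {loop↦1}), loop↦1}, ∅) :: (∅, {loop↦1}, ∅) :: (∅, ∅, ∅)]]
step 13: [S=∅ | E={x↦clo(λx. (x x), {loop↦1}), loop↦1} | C=[x :: x :: AP] | D=[(∅, {x↦clo(λx. (x x), {loop↦1}), loop↦1}, ∅) :: (∅, {loop↦1}, ∅) :: (∅, ∅, ∅)]]
step 14: [S=[clo(λx. (x x), {loop↦1})] | E={x↦clo(λx. (x x), {loop↦1}), loop↦1} | C=[x :: AP] | D=[(∅, {x↦clo(λx. (x x), {loop↦1}), loop↦1}, ∅) :: (∅, {loop↦1}, ∅) :: (∅, ∅, ∅)]]
step 15: [S=[clo(λx. (x x), {loop↦1}) :: clo(λx. (x x), {loop↦1})] | E={x↦clo(λx. (x x), {loop↦1}), loop↦1} | C=[AP] | D=[(∅, {x↦clo(λx. (x x), {loop↦1}), loop↦1}, ∅) :: (∅, {loop↦1}, ∅) :: (∅, ∅, ∅)]]
step 16: [S=∅ | E={x↦clo(λx. (x x), {loop↦1}), loop↦1} | C=[(x x)] | D=[(∅, {x↦clo(λx. (x x), {loop↦1}), loop↦1}, ∅) :: (∅, {x↦clo(λx. (x x), {loop↦1}), loop↦1}, ∅) :: (∅, {loop↦1}, ∅) :: (∅, ∅, ∅)]]
step 17: [S=∅ | E={x↦clo(λx. (x x), {loop↦1}), loop↦1} | C=[x :: x :: AP] | D=[(∅, {x↦clo(λx. (x x), {loop↦1}), loop↦1}, ∅) :: (∅, {x↦clo(λx. (x x), {loop↦1}), loop↦1}, ∅) :: (∅, {loop↦1}, ∅) :: (∅, ∅, ∅)]]
step 18: [S=[clo(λx. (x x), {loop↦1})] | E={x↦clo(λx. (x x), {loop↦1}), loop↦1} | C=[x :: AP] | D=[(∅, {x↦clo(λx. (x x), {loop↦1}), loop↦1}, ∅) :: (∅, {x↦clo(λx. (x x), {loop↦1}), loop↦1}, ∅) :: (∅, {loop↦1}, ∅) :: (∅, ∅, ∅)]]
→ 18 transitions taken and the configuration is still not final: no result within 18 steps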